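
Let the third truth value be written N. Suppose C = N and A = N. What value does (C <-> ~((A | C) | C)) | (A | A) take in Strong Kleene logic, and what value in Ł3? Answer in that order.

N; 1

In Strong Kleene logic: A | C = N | N = N
(A | C) | C = N | N = N
~((A | C) | C) = ~N = N
C <-> ~((A | C) | C) = N <-> N = N
A | A = N | N = N
(C <-> ~((A | C) | C)) | (A | A) = N | N = N
In Ł3: A | C = N | N = N
(A | C) | C = N | N = N
~((A | C) | C) = ~N = N
C <-> ~((A | C) | C) = N <-> N = 1  [1 − |½−½|]
A | A = N | N = N
(C <-> ~((A | C) | C)) | (A | A) = 1 | N = 1
They differ because Strong Kleene logic and Ł3 treat N differently under implication.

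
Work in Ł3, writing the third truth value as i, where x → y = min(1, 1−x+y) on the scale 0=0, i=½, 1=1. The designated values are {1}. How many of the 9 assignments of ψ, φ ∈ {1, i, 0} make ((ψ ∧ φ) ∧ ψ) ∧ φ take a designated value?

1

Designated under: (ψ=1, φ=1).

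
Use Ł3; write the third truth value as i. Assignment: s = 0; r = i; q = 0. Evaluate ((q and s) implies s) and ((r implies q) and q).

0

q and s = 0 and 0 = 0
(q and s) implies s = 0 implies 0 = 1
r implies q = i implies 0 = i  [min(1, 1−½+0)]
(r implies q) and q = i and 0 = 0
((q and s) implies s) and ((r implies q) and q) = 1 and 0 = 0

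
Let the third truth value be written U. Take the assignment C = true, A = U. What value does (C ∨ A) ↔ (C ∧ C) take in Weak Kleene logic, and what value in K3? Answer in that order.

In Weak Kleene logic: C ∨ A = true ∨ U = U
C ∧ C = true ∧ true = true
(C ∨ A) ↔ (C ∧ C) = U ↔ true = U
In K3: C ∨ A = true ∨ U = true
C ∧ C = true ∧ true = true
(C ∨ A) ↔ (C ∧ C) = true ↔ true = true
They differ because Weak Kleene logic and K3 treat U differently under the binary connectives.

U; true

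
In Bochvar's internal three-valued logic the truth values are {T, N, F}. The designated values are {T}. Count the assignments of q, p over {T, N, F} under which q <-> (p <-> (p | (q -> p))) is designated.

3

Designated under: (q=T, p=T); (q=T, p=F); (q=F, p=F).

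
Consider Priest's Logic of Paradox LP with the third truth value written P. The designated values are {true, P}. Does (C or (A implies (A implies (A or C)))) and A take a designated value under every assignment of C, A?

No

Countermodel: C=true, A=false gives false, which is not designated.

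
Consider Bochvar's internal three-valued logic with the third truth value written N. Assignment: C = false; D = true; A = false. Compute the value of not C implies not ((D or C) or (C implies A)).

false

not C = not false = true
D or C = true or false = true
C implies A = false implies false = true
(D or C) or (C implies A) = true or true = true
not ((D or C) or (C implies A)) = not true = false
not C implies not ((D or C) or (C implies A)) = true implies false = false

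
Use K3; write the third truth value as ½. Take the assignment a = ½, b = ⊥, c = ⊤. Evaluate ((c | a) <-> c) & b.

⊥

c | a = ⊤ | ½ = ⊤
(c | a) <-> c = ⊤ <-> ⊤ = ⊤
((c | a) <-> c) & b = ⊤ & ⊥ = ⊥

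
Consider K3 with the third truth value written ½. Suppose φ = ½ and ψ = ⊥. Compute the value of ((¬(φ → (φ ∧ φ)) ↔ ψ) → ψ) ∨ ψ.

½

φ ∧ φ = ½ ∧ ½ = ½
φ → (φ ∧ φ) = ½ → ½ = ½
¬(φ → (φ ∧ φ)) = ¬½ = ½
¬(φ → (φ ∧ φ)) ↔ ψ = ½ ↔ ⊥ = ½
(¬(φ → (φ ∧ φ)) ↔ ψ) → ψ = ½ → ⊥ = ½
((¬(φ → (φ ∧ φ)) ↔ ψ) → ψ) ∨ ψ = ½ ∨ ⊥ = ½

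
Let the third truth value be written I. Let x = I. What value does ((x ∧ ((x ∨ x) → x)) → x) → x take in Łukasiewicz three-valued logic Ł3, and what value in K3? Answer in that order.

I; I

In Łukasiewicz three-valued logic Ł3: x ∨ x = I ∨ I = I
(x ∨ x) → x = I → I = ⊤  [min(1, 1−½+½)]
x ∧ ((x ∨ x) → x) = I ∧ ⊤ = I
(x ∧ ((x ∨ x) → x)) → x = I → I = ⊤
((x ∧ ((x ∨ x) → x)) → x) → x = ⊤ → I = I
In K3: x ∨ x = I ∨ I = I
(x ∨ x) → x = I → I = I
x ∧ ((x ∨ x) → x) = I ∧ I = I
(x ∧ ((x ∨ x) → x)) → x = I → I = I
((x ∧ ((x ∨ x) → x)) → x) → x = I → I = I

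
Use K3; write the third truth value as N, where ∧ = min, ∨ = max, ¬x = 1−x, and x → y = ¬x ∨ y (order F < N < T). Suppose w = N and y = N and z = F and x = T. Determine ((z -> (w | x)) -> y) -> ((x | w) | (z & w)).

T

w | x = N | T = T
z -> (w | x) = F -> T = T
(z -> (w | x)) -> y = T -> N = N  [~T | N]
x | w = T | N = T
z & w = F & N = F
(x | w) | (z & w) = T | F = T
((z -> (w | x)) -> y) -> ((x | w) | (z & w)) = N -> T = T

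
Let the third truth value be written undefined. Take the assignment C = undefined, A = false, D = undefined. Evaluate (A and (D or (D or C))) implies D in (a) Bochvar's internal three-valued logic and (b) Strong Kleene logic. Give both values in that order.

undefined; true

In Bochvar's internal three-valued logic: D or C = undefined or undefined = undefined
D or (D or C) = undefined or undefined = undefined
A and (D or (D or C)) = false and undefined = undefined
(A and (D or (D or C))) implies D = undefined implies undefined = undefined  [any arg is the third value ⇒ result is the third value]
In Strong Kleene logic: D or C = undefined or undefined = undefined
D or (D or C) = undefined or undefined = undefined
A and (D or (D or C)) = false and undefined = false
(A and (D or (D or C))) implies D = false implies undefined = true  [not false or undefined]
They differ because Bochvar's internal three-valued logic and Strong Kleene logic treat undefined differently under the binary connectives.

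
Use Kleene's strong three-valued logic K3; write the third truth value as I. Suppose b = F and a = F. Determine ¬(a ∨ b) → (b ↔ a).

T

a ∨ b = F ∨ F = F
¬(a ∨ b) = ¬F = T
b ↔ a = F ↔ F = T
¬(a ∨ b) → (b ↔ a) = T → T = T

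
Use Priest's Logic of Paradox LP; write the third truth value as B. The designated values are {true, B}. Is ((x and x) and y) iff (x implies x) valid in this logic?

No

Countermodel: x=true, y=false gives false, which is not designated.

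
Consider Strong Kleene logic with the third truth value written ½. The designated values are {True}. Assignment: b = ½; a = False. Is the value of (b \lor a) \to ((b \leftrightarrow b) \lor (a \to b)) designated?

b \lor a = ½ \lor False = ½
b \leftrightarrow b = ½ \leftrightarrow ½ = ½
a \to b = False \to ½ = True
(b \leftrightarrow b) \lor (a \to b) = ½ \lor True = True
(b \lor a) \to ((b \leftrightarrow b) \lor (a \to b)) = ½ \to True = True
True ∈ {True}.

Yes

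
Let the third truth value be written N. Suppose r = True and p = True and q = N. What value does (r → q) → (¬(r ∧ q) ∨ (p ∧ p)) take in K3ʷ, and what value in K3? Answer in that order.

In K3ʷ: r → q = True → N = N  [any arg is the third value ⇒ result is the third value]
r ∧ q = True ∧ N = N
¬(r ∧ q) = ¬N = N
p ∧ p = True ∧ True = True
¬(r ∧ q) ∨ (p ∧ p) = N ∨ True = N
(r → q) → (¬(r ∧ q) ∨ (p ∧ p)) = N → N = N
In K3: r → q = True → N = N
r ∧ q = True ∧ N = N
¬(r ∧ q) = ¬N = N
p ∧ p = True ∧ True = True
¬(r ∧ q) ∨ (p ∧ p) = N ∨ True = True
(r → q) → (¬(r ∧ q) ∨ (p ∧ p)) = N → True = True
They differ because K3ʷ and K3 treat N differently under the binary connectives.

N; True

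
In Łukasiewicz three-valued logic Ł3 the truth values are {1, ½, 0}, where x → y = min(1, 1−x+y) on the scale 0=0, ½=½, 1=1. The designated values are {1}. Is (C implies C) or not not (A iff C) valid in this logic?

Yes

Every assignment of C, A over {1, ½, 0} gives a value in {1}.
In particular, with C=½, A=½: (C implies C) or not not (A iff C) = 1.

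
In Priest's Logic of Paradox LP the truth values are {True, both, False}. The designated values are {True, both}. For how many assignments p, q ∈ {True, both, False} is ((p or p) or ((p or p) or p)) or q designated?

8

Of the 9 assignments, 8 give a value in {True, both}.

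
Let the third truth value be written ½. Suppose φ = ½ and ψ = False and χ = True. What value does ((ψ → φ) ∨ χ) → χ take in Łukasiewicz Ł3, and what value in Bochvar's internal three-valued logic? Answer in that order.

In Łukasiewicz Ł3: ψ → φ = False → ½ = True
(ψ → φ) ∨ χ = True ∨ True = True
((ψ → φ) ∨ χ) → χ = True → True = True
In Bochvar's internal three-valued logic: ψ → φ = False → ½ = ½  [any arg is the third value ⇒ result is the third value]
(ψ → φ) ∨ χ = ½ ∨ True = ½
((ψ → φ) ∨ χ) → χ = ½ → True = ½
They differ because Łukasiewicz Ł3 and Bochvar's internal three-valued logic treat ½ differently under the binary connectives.

True; ½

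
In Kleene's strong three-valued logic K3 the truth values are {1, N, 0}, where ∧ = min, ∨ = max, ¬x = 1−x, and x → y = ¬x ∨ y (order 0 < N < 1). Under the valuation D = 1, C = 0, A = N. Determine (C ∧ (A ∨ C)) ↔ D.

0

A ∨ C = N ∨ 0 = N
C ∧ (A ∨ C) = 0 ∧ N = 0
(C ∧ (A ∨ C)) ↔ D = 0 ↔ 1 = 0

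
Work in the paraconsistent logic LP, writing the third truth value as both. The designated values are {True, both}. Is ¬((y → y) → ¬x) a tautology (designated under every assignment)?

No

Countermodel: y=True, x=False gives False, which is not designated.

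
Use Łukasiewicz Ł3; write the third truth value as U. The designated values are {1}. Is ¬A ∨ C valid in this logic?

Countermodel: A=1, C=U gives U, which is not designated.

No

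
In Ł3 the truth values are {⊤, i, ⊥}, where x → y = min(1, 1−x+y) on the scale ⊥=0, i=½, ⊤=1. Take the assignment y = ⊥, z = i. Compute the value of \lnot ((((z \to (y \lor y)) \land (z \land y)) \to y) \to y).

y \lor y = ⊥ \lor ⊥ = ⊥
z \to (y \lor y) = i \to ⊥ = i
z \land y = i \land ⊥ = ⊥
(z \to (y \lor y)) \land (z \land y) = i \land ⊥ = ⊥
((z \to (y \lor y)) \land (z \land y)) \to y = ⊥ \to ⊥ = ⊤
(((z \to (y \lor y)) \land (z \land y)) \to y) \to y = ⊤ \to ⊥ = ⊥
\lnot ((((z \to (y \lor y)) \land (z \land y)) \to y) \to y) = \lnot ⊥ = ⊤

⊤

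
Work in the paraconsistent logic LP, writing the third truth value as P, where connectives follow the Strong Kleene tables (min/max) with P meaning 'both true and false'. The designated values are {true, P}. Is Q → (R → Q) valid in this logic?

Every assignment of Q, R over {true, P, false} gives a value in {true, P}.
In particular, with Q=P, R=P: Q → (R → Q) = P.

Yes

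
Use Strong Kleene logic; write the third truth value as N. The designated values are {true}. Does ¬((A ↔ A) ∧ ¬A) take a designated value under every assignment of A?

Countermodel: A=N gives N, which is not designated.

No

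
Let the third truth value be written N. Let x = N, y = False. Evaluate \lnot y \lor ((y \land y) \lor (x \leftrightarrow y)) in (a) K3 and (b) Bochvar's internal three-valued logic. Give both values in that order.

In K3: \lnot y = \lnot False = True
y \land y = False \land False = False
x \leftrightarrow y = N \leftrightarrow False = N
(y \land y) \lor (x \leftrightarrow y) = False \lor N = N
\lnot y \lor ((y \land y) \lor (x \leftrightarrow y)) = True \lor N = True
In Bochvar's internal three-valued logic: \lnot y = \lnot False = True
y \land y = False \land False = False
x \leftrightarrow y = N \leftrightarrow False = N
(y \land y) \lor (x \leftrightarrow y) = False \lor N = N
\lnot y \lor ((y \land y) \lor (x \leftrightarrow y)) = True \lor N = N
They differ because K3 and Bochvar's internal three-valued logic treat N differently under the binary connectives.

True; N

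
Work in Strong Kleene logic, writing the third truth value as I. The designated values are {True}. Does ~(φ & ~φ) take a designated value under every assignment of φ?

No

Countermodel: φ=I gives I, which is not designated.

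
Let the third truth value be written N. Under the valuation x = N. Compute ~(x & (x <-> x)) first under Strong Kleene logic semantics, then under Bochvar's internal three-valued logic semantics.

N; N

In Strong Kleene logic: x <-> x = N <-> N = N
x & (x <-> x) = N & N = N
~(x & (x <-> x)) = ~N = N
In Bochvar's internal three-valued logic: x <-> x = N <-> N = N
x & (x <-> x) = N & N = N
~(x & (x <-> x)) = ~N = N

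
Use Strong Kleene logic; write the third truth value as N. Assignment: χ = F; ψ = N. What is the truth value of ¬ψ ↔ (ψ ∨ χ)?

¬ψ = ¬N = N
ψ ∨ χ = N ∨ F = N
¬ψ ↔ (ψ ∨ χ) = N ↔ N = N

N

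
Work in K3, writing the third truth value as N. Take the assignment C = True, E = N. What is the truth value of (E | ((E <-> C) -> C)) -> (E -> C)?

True

E <-> C = N <-> True = N
(E <-> C) -> C = N -> True = True  [~N | True]
E | ((E <-> C) -> C) = N | True = True
E -> C = N -> True = True
(E | ((E <-> C) -> C)) -> (E -> C) = True -> True = True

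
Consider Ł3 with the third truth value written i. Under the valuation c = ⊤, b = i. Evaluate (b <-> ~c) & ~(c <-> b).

~c = ~⊤ = ⊥
b <-> ~c = i <-> ⊥ = i  [1 − |½−0|]
c <-> b = ⊤ <-> i = i
~(c <-> b) = ~i = i
(b <-> ~c) & ~(c <-> b) = i & i = i

i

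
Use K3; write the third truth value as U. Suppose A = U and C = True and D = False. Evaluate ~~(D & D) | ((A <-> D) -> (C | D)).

D & D = False & False = False
~(D & D) = ~False = True
~~(D & D) = ~True = False
A <-> D = U <-> False = U
C | D = True | False = True
(A <-> D) -> (C | D) = U -> True = True  [~U | True]
~~(D & D) | ((A <-> D) -> (C | D)) = False | True = True

True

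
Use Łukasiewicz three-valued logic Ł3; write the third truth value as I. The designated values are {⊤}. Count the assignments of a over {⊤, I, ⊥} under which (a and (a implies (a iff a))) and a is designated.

a=⊤: ⊤ ✓
a=I: I ·
a=⊥: ⊥ ·

1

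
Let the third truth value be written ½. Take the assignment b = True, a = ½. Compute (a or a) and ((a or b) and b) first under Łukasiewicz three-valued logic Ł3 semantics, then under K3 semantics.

In Łukasiewicz three-valued logic Ł3: a or a = ½ or ½ = ½
a or b = ½ or True = True
(a or b) and b = True and True = True
(a or a) and ((a or b) and b) = ½ and True = ½
In K3: a or a = ½ or ½ = ½
a or b = ½ or True = True
(a or b) and b = True and True = True
(a or a) and ((a or b) and b) = ½ and True = ½

½; ½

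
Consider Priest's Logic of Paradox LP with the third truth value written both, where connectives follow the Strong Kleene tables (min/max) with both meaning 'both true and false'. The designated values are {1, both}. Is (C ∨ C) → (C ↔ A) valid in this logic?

No

Countermodel: C=1, A=0 gives 0, which is not designated.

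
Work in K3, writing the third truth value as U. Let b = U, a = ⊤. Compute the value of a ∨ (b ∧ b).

b ∧ b = U ∧ U = U
a ∨ (b ∧ b) = ⊤ ∨ U = ⊤

⊤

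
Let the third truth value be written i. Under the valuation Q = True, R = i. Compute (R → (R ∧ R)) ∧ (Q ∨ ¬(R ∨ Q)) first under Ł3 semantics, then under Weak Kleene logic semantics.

In Ł3: R ∧ R = i ∧ i = i
R → (R ∧ R) = i → i = True  [min(1, 1−½+½)]
R ∨ Q = i ∨ True = True
¬(R ∨ Q) = ¬True = False
Q ∨ ¬(R ∨ Q) = True ∨ False = True
(R → (R ∧ R)) ∧ (Q ∨ ¬(R ∨ Q)) = True ∧ True = True
In Weak Kleene logic: R ∧ R = i ∧ i = i
R → (R ∧ R) = i → i = i
R ∨ Q = i ∨ True = i
¬(R ∨ Q) = ¬i = i
Q ∨ ¬(R ∨ Q) = True ∨ i = i
(R → (R ∧ R)) ∧ (Q ∨ ¬(R ∨ Q)) = i ∧ i = i
They differ because Ł3 and Weak Kleene logic treat i differently under the binary connectives.

True; i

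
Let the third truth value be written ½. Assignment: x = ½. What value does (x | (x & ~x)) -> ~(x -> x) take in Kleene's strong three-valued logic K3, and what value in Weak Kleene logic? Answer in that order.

½; ½

In Kleene's strong three-valued logic K3: ~x = ~½ = ½
x & ~x = ½ & ½ = ½
x | (x & ~x) = ½ | ½ = ½
x -> x = ½ -> ½ = ½  [~½ | ½]
~(x -> x) = ~½ = ½
(x | (x & ~x)) -> ~(x -> x) = ½ -> ½ = ½
In Weak Kleene logic: ~x = ~½ = ½
x & ~x = ½ & ½ = ½
x | (x & ~x) = ½ | ½ = ½
x -> x = ½ -> ½ = ½  [any arg is the third value ⇒ result is the third value]
~(x -> x) = ~½ = ½
(x | (x & ~x)) -> ~(x -> x) = ½ -> ½ = ½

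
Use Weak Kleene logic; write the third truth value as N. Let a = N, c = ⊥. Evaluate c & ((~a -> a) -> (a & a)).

N

~a = ~N = N
~a -> a = N -> N = N  [any arg is the third value ⇒ result is the third value]
a & a = N & N = N
(~a -> a) -> (a & a) = N -> N = N
c & ((~a -> a) -> (a & a)) = ⊥ & N = N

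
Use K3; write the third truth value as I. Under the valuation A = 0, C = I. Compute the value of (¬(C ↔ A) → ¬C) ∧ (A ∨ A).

0

C ↔ A = I ↔ 0 = I
¬(C ↔ A) = ¬I = I
¬C = ¬I = I
¬(C ↔ A) → ¬C = I → I = I
A ∨ A = 0 ∨ 0 = 0
(¬(C ↔ A) → ¬C) ∧ (A ∨ A) = I ∧ 0 = 0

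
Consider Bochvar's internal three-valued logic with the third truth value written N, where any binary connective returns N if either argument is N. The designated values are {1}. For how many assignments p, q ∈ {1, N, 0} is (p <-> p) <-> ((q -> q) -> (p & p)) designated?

2

Designated under: (p=1, q=1); (p=1, q=0).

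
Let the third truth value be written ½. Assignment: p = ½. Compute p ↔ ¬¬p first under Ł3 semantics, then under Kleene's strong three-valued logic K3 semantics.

True; ½

In Ł3: ¬p = ¬½ = ½
¬¬p = ¬½ = ½
p ↔ ¬¬p = ½ ↔ ½ = True
In Kleene's strong three-valued logic K3: ¬p = ¬½ = ½
¬¬p = ¬½ = ½
p ↔ ¬¬p = ½ ↔ ½ = ½
They differ because Ł3 and Kleene's strong three-valued logic K3 treat ½ differently under implication.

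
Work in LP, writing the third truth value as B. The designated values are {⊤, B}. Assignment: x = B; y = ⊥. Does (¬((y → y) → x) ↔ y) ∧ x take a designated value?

y → y = ⊥ → ⊥ = ⊤
(y → y) → x = ⊤ → B = B  [¬⊤ ∨ B]
¬((y → y) → x) = ¬B = B
¬((y → y) → x) ↔ y = B ↔ ⊥ = B
(¬((y → y) → x) ↔ y) ∧ x = B ∧ B = B
B ∈ {⊤, B}.

Yes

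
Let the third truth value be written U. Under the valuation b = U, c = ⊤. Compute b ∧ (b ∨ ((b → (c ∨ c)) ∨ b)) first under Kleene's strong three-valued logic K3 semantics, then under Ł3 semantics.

U; U

In Kleene's strong three-valued logic K3: c ∨ c = ⊤ ∨ ⊤ = ⊤
b → (c ∨ c) = U → ⊤ = ⊤  [¬U ∨ ⊤]
(b → (c ∨ c)) ∨ b = ⊤ ∨ U = ⊤
b ∨ ((b → (c ∨ c)) ∨ b) = U ∨ ⊤ = ⊤
b ∧ (b ∨ ((b → (c ∨ c)) ∨ b)) = U ∧ ⊤ = U
In Ł3: c ∨ c = ⊤ ∨ ⊤ = ⊤
b → (c ∨ c) = U → ⊤ = ⊤
(b → (c ∨ c)) ∨ b = ⊤ ∨ U = ⊤
b ∨ ((b → (c ∨ c)) ∨ b) = U ∨ ⊤ = ⊤
b ∧ (b ∨ ((b → (c ∨ c)) ∨ b)) = U ∧ ⊤ = U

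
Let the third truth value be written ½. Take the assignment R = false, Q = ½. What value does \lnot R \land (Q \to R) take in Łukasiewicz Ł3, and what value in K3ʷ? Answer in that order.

In Łukasiewicz Ł3: \lnot R = \lnot false = true
Q \to R = ½ \to false = ½
\lnot R \land (Q \to R) = true \land ½ = ½
In K3ʷ: \lnot R = \lnot false = true
Q \to R = ½ \to false = ½  [any arg is the third value ⇒ result is the third value]
\lnot R \land (Q \to R) = true \land ½ = ½

½; ½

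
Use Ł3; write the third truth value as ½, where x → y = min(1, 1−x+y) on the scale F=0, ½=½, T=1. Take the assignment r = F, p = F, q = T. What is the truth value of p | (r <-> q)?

F

r <-> q = F <-> T = F
p | (r <-> q) = F | F = F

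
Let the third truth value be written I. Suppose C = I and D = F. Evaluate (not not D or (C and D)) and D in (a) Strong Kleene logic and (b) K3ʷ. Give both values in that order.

F; I

In Strong Kleene logic: not D = not F = T
not not D = not T = F
C and D = I and F = F
not not D or (C and D) = F or F = F
(not not D or (C and D)) and D = F and F = F
In K3ʷ: not D = not F = T
not not D = not T = F
C and D = I and F = I
not not D or (C and D) = F or I = I
(not not D or (C and D)) and D = I and F = I
They differ because Strong Kleene logic and K3ʷ treat I differently under the binary connectives.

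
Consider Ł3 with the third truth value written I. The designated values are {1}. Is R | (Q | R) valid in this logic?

No

Countermodel: R=I, Q=I gives I, which is not designated.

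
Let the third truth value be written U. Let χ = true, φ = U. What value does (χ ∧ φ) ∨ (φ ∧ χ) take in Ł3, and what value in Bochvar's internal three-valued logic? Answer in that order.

U; U

In Ł3: χ ∧ φ = true ∧ U = U
φ ∧ χ = U ∧ true = U
(χ ∧ φ) ∨ (φ ∧ χ) = U ∨ U = U
In Bochvar's internal three-valued logic: χ ∧ φ = true ∧ U = U
φ ∧ χ = U ∧ true = U
(χ ∧ φ) ∨ (φ ∧ χ) = U ∨ U = U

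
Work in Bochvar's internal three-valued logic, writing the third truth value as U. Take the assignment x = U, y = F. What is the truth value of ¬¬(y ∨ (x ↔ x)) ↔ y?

U

x ↔ x = U ↔ U = U
y ∨ (x ↔ x) = F ∨ U = U
¬(y ∨ (x ↔ x)) = ¬U = U
¬¬(y ∨ (x ↔ x)) = ¬U = U
¬¬(y ∨ (x ↔ x)) ↔ y = U ↔ F = U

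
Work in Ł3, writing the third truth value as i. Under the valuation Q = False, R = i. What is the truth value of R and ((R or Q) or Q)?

i

R or Q = i or False = i
(R or Q) or Q = i or False = i
R and ((R or Q) or Q) = i and i = i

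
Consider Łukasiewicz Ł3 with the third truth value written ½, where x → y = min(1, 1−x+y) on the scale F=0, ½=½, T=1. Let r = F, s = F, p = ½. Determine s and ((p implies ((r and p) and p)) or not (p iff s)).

F

r and p = F and ½ = F
(r and p) and p = F and ½ = F
p implies ((r and p) and p) = ½ implies F = ½  [min(1, 1−½+0)]
p iff s = ½ iff F = ½
not (p iff s) = not ½ = ½
(p implies ((r and p) and p)) or not (p iff s) = ½ or ½ = ½
s and ((p implies ((r and p) and p)) or not (p iff s)) = F and ½ = F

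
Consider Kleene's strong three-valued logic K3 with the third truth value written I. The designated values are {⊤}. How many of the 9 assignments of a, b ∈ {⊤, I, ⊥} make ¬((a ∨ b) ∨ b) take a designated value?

Designated under: (a=⊥, b=⊥).

1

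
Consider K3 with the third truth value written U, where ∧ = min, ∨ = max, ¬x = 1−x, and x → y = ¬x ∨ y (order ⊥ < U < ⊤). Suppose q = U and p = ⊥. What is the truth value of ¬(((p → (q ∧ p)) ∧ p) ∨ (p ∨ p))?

q ∧ p = U ∧ ⊥ = ⊥
p → (q ∧ p) = ⊥ → ⊥ = ⊤
(p → (q ∧ p)) ∧ p = ⊤ ∧ ⊥ = ⊥
p ∨ p = ⊥ ∨ ⊥ = ⊥
((p → (q ∧ p)) ∧ p) ∨ (p ∨ p) = ⊥ ∨ ⊥ = ⊥
¬(((p → (q ∧ p)) ∧ p) ∨ (p ∨ p)) = ¬⊥ = ⊤

⊤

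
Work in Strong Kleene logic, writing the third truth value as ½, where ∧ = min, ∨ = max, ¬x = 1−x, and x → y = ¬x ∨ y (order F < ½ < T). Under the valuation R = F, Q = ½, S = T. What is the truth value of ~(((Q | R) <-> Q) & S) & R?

F

Q | R = ½ | F = ½
(Q | R) <-> Q = ½ <-> ½ = ½
((Q | R) <-> Q) & S = ½ & T = ½
~(((Q | R) <-> Q) & S) = ~½ = ½
~(((Q | R) <-> Q) & S) & R = ½ & F = F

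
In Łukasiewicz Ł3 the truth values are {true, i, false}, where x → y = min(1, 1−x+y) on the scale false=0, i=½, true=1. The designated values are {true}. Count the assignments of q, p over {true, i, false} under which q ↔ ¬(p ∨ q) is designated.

3

Designated under: (q=i, p=i); (q=i, p=false); (q=false, p=true).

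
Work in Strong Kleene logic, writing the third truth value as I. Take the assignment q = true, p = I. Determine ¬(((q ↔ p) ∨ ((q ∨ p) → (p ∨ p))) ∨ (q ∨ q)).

q ↔ p = true ↔ I = I
q ∨ p = true ∨ I = true
p ∨ p = I ∨ I = I
(q ∨ p) → (p ∨ p) = true → I = I
(q ↔ p) ∨ ((q ∨ p) → (p ∨ p)) = I ∨ I = I
q ∨ q = true ∨ true = true
((q ↔ p) ∨ ((q ∨ p) → (p ∨ p))) ∨ (q ∨ q) = I ∨ true = true
¬(((q ↔ p) ∨ ((q ∨ p) → (p ∨ p))) ∨ (q ∨ q)) = ¬true = false

false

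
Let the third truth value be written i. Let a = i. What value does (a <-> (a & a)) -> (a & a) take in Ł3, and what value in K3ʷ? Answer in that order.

i; i

In Ł3: a & a = i & i = i
a <-> (a & a) = i <-> i = True
a & a = i & i = i
(a <-> (a & a)) -> (a & a) = True -> i = i
In K3ʷ: a & a = i & i = i
a <-> (a & a) = i <-> i = i
a & a = i & i = i
(a <-> (a & a)) -> (a & a) = i -> i = i  [any arg is the third value ⇒ result is the third value]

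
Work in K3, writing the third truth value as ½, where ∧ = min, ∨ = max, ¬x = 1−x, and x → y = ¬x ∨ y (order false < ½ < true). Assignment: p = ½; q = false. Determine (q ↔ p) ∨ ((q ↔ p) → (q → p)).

q ↔ p = false ↔ ½ = ½
q ↔ p = false ↔ ½ = ½
q → p = false → ½ = true  [¬false ∨ ½]
(q ↔ p) → (q → p) = ½ → true = true
(q ↔ p) ∨ ((q ↔ p) → (q → p)) = ½ ∨ true = true

true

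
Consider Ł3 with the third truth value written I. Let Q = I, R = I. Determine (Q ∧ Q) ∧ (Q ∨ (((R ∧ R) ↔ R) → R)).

I

Q ∧ Q = I ∧ I = I
R ∧ R = I ∧ I = I
(R ∧ R) ↔ R = I ↔ I = T  [1 − |½−½|]
((R ∧ R) ↔ R) → R = T → I = I
Q ∨ (((R ∧ R) ↔ R) → R) = I ∨ I = I
(Q ∧ Q) ∧ (Q ∨ (((R ∧ R) ↔ R) → R)) = I ∧ I = I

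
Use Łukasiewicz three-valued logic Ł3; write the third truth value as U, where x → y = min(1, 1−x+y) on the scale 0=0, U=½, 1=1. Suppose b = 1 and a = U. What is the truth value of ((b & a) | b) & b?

1

b & a = 1 & U = U
(b & a) | b = U | 1 = 1
((b & a) | b) & b = 1 & 1 = 1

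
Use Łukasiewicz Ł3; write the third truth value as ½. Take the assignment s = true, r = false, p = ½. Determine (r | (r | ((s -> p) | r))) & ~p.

s -> p = true -> ½ = ½
(s -> p) | r = ½ | false = ½
r | ((s -> p) | r) = false | ½ = ½
r | (r | ((s -> p) | r)) = false | ½ = ½
~p = ~½ = ½
(r | (r | ((s -> p) | r))) & ~p = ½ & ½ = ½

½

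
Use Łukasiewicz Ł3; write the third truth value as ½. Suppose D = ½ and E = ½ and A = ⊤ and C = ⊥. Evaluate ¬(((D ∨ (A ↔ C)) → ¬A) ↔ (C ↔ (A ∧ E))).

⊥

A ↔ C = ⊤ ↔ ⊥ = ⊥
D ∨ (A ↔ C) = ½ ∨ ⊥ = ½
¬A = ¬⊤ = ⊥
(D ∨ (A ↔ C)) → ¬A = ½ → ⊥ = ½
A ∧ E = ⊤ ∧ ½ = ½
C ↔ (A ∧ E) = ⊥ ↔ ½ = ½
((D ∨ (A ↔ C)) → ¬A) ↔ (C ↔ (A ∧ E)) = ½ ↔ ½ = ⊤
¬(((D ∨ (A ↔ C)) → ¬A) ↔ (C ↔ (A ∧ E))) = ¬⊤ = ⊥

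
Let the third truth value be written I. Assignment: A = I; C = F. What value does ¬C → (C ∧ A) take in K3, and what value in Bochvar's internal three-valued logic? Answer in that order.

F; I

In K3: ¬C = ¬F = T
C ∧ A = F ∧ I = F
¬C → (C ∧ A) = T → F = F
In Bochvar's internal three-valued logic: ¬C = ¬F = T
C ∧ A = F ∧ I = I
¬C → (C ∧ A) = T → I = I
They differ because K3 and Bochvar's internal three-valued logic treat I differently under the binary connectives.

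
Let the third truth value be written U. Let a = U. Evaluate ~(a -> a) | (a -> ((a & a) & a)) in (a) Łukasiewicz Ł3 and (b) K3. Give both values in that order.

⊤; U

In Łukasiewicz Ł3: a -> a = U -> U = ⊤
~(a -> a) = ~⊤ = ⊥
a & a = U & U = U
(a & a) & a = U & U = U
a -> ((a & a) & a) = U -> U = ⊤
~(a -> a) | (a -> ((a & a) & a)) = ⊥ | ⊤ = ⊤
In K3: a -> a = U -> U = U  [~U | U]
~(a -> a) = ~U = U
a & a = U & U = U
(a & a) & a = U & U = U
a -> ((a & a) & a) = U -> U = U
~(a -> a) | (a -> ((a & a) & a)) = U | U = U
They differ because Łukasiewicz Ł3 and K3 treat U differently under implication.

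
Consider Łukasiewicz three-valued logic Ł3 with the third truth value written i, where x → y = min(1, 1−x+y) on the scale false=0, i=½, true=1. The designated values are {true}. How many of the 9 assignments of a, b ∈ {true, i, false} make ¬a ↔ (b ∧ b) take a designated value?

Designated under: (a=true, b=false); (a=i, b=i); (a=false, b=true).

3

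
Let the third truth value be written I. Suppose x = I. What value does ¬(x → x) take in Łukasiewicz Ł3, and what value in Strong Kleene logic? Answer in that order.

In Łukasiewicz Ł3: x → x = I → I = ⊤  [min(1, 1−½+½)]
¬(x → x) = ¬⊤ = ⊥
In Strong Kleene logic: x → x = I → I = I
¬(x → x) = ¬I = I
They differ because Łukasiewicz Ł3 and Strong Kleene logic treat I differently under implication.

⊥; I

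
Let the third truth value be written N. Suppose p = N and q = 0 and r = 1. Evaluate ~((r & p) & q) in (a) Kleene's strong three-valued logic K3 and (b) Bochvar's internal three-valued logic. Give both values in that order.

1; N

In Kleene's strong three-valued logic K3: r & p = 1 & N = N
(r & p) & q = N & 0 = 0
~((r & p) & q) = ~0 = 1
In Bochvar's internal three-valued logic: r & p = 1 & N = N
(r & p) & q = N & 0 = N
~((r & p) & q) = ~N = N
They differ because Kleene's strong three-valued logic K3 and Bochvar's internal three-valued logic treat N differently under the binary connectives.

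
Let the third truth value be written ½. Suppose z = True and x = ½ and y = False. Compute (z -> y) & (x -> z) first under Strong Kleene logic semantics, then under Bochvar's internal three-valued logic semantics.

False; ½

In Strong Kleene logic: z -> y = True -> False = False
x -> z = ½ -> True = True  [~½ | True]
(z -> y) & (x -> z) = False & True = False
In Bochvar's internal three-valued logic: z -> y = True -> False = False
x -> z = ½ -> True = ½
(z -> y) & (x -> z) = False & ½ = ½
They differ because Strong Kleene logic and Bochvar's internal three-valued logic treat ½ differently under the binary connectives.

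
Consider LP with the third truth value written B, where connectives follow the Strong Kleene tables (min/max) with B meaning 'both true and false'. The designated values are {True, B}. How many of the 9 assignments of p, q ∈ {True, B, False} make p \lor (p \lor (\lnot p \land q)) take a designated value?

Of the 9 assignments, 8 give a value in {True, B}.

8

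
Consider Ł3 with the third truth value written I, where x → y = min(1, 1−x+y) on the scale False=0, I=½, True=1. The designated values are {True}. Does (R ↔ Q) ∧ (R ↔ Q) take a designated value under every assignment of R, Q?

No

Countermodel: R=True, Q=I gives I, which is not designated.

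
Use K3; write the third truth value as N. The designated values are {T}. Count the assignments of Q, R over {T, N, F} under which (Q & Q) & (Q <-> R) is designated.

1

Designated under: (Q=T, R=T).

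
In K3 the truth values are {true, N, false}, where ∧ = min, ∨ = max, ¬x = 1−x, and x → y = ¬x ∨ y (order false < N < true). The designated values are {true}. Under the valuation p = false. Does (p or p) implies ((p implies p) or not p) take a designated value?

p or p = false or false = false
p implies p = false implies false = true
not p = not false = true
(p implies p) or not p = true or true = true
(p or p) implies ((p implies p) or not p) = false implies true = true
true ∈ {true}.

Yes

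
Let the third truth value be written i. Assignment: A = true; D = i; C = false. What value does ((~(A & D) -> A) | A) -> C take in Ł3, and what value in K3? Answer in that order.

In Ł3: A & D = true & i = i
~(A & D) = ~i = i
~(A & D) -> A = i -> true = true  [min(1, 1−½+1)]
(~(A & D) -> A) | A = true | true = true
((~(A & D) -> A) | A) -> C = true -> false = false
In K3: A & D = true & i = i
~(A & D) = ~i = i
~(A & D) -> A = i -> true = true  [~i | true]
(~(A & D) -> A) | A = true | true = true
((~(A & D) -> A) | A) -> C = true -> false = false

false; false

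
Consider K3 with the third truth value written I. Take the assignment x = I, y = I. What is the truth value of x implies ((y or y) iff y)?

y or y = I or I = I
(y or y) iff y = I iff I = I
x implies ((y or y) iff y) = I implies I = I  [not I or I]

I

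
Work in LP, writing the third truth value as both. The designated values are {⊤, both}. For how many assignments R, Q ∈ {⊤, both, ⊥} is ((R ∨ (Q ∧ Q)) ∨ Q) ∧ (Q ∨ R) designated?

8

Of the 9 assignments, 8 give a value in {⊤, both}.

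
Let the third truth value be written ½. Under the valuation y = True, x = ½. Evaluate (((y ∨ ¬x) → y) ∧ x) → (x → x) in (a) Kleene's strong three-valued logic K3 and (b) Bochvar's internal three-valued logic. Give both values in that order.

In Kleene's strong three-valued logic K3: ¬x = ¬½ = ½
y ∨ ¬x = True ∨ ½ = True
(y ∨ ¬x) → y = True → True = True
((y ∨ ¬x) → y) ∧ x = True ∧ ½ = ½
x → x = ½ → ½ = ½
(((y ∨ ¬x) → y) ∧ x) → (x → x) = ½ → ½ = ½
In Bochvar's internal three-valued logic: ¬x = ¬½ = ½
y ∨ ¬x = True ∨ ½ = ½
(y ∨ ¬x) → y = ½ → True = ½
((y ∨ ¬x) → y) ∧ x = ½ ∧ ½ = ½
x → x = ½ → ½ = ½
(((y ∨ ¬x) → y) ∧ x) → (x → x) = ½ → ½ = ½

½; ½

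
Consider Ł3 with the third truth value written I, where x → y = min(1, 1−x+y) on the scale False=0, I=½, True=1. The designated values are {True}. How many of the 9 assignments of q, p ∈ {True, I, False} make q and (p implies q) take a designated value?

3

Designated under: (q=True, p=True); (q=True, p=I); (q=True, p=False).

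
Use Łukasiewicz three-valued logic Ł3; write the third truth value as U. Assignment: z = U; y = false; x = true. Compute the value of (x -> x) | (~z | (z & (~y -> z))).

true

x -> x = true -> true = true
~z = ~U = U
~y = ~false = true
~y -> z = true -> U = U  [min(1, 1−1+½)]
z & (~y -> z) = U & U = U
~z | (z & (~y -> z)) = U | U = U
(x -> x) | (~z | (z & (~y -> z))) = true | U = true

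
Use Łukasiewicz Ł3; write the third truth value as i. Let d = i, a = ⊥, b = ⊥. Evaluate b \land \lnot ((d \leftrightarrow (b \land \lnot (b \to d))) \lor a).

b \to d = ⊥ \to i = ⊤  [min(1, 1−0+½)]
\lnot (b \to d) = \lnot ⊤ = ⊥
b \land \lnot (b \to d) = ⊥ \land ⊥ = ⊥
d \leftrightarrow (b \land \lnot (b \to d)) = i \leftrightarrow ⊥ = i
(d \leftrightarrow (b \land \lnot (b \to d))) \lor a = i \lor ⊥ = i
\lnot ((d \leftrightarrow (b \land \lnot (b \to d))) \lor a) = \lnot i = i
b \land \lnot ((d \leftrightarrow (b \land \lnot (b \to d))) \lor a) = ⊥ \land i = ⊥

⊥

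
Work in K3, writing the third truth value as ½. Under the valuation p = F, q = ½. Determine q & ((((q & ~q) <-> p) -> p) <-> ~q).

~q = ~½ = ½
q & ~q = ½ & ½ = ½
(q & ~q) <-> p = ½ <-> F = ½
((q & ~q) <-> p) -> p = ½ -> F = ½
~q = ~½ = ½
(((q & ~q) <-> p) -> p) <-> ~q = ½ <-> ½ = ½
q & ((((q & ~q) <-> p) -> p) <-> ~q) = ½ & ½ = ½

½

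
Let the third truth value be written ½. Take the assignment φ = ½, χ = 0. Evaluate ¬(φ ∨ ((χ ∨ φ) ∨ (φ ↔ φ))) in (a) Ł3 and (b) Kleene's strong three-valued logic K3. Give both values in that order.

In Ł3: χ ∨ φ = 0 ∨ ½ = ½
φ ↔ φ = ½ ↔ ½ = 1  [1 − |½−½|]
(χ ∨ φ) ∨ (φ ↔ φ) = ½ ∨ 1 = 1
φ ∨ ((χ ∨ φ) ∨ (φ ↔ φ)) = ½ ∨ 1 = 1
¬(φ ∨ ((χ ∨ φ) ∨ (φ ↔ φ))) = ¬1 = 0
In Kleene's strong three-valued logic K3: χ ∨ φ = 0 ∨ ½ = ½
φ ↔ φ = ½ ↔ ½ = ½
(χ ∨ φ) ∨ (φ ↔ φ) = ½ ∨ ½ = ½
φ ∨ ((χ ∨ φ) ∨ (φ ↔ φ)) = ½ ∨ ½ = ½
¬(φ ∨ ((χ ∨ φ) ∨ (φ ↔ φ))) = ¬½ = ½
They differ because Ł3 and Kleene's strong three-valued logic K3 treat ½ differently under implication.

0; ½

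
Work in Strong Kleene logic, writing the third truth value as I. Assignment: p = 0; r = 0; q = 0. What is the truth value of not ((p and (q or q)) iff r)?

q or q = 0 or 0 = 0
p and (q or q) = 0 and 0 = 0
(p and (q or q)) iff r = 0 iff 0 = 1
not ((p and (q or q)) iff r) = not 1 = 0

0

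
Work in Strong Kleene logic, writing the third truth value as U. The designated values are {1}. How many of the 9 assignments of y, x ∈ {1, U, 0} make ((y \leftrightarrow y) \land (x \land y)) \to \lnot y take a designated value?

Of the 9 assignments, 5 give a value in {1}.

5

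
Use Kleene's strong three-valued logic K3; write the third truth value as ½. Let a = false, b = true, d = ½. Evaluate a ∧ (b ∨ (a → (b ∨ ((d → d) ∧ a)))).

d → d = ½ → ½ = ½  [¬½ ∨ ½]
(d → d) ∧ a = ½ ∧ false = false
b ∨ ((d → d) ∧ a) = true ∨ false = true
a → (b ∨ ((d → d) ∧ a)) = false → true = true
b ∨ (a → (b ∨ ((d → d) ∧ a))) = true ∨ true = true
a ∧ (b ∨ (a → (b ∨ ((d → d) ∧ a)))) = false ∧ true = false

false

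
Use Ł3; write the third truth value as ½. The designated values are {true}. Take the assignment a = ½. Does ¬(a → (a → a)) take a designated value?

No

a → a = ½ → ½ = true  [min(1, 1−½+½)]
a → (a → a) = ½ → true = true
¬(a → (a → a)) = ¬true = false
false ∉ {true}.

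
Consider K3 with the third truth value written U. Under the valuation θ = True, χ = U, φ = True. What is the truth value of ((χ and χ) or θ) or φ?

χ and χ = U and U = U
(χ and χ) or θ = U or True = True
((χ and χ) or θ) or φ = True or True = True

True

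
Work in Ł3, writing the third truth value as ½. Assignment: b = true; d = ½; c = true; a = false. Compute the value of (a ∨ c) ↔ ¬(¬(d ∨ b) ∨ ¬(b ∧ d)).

a ∨ c = false ∨ true = true
d ∨ b = ½ ∨ true = true
¬(d ∨ b) = ¬true = false
b ∧ d = true ∧ ½ = ½
¬(b ∧ d) = ¬½ = ½
¬(d ∨ b) ∨ ¬(b ∧ d) = false ∨ ½ = ½
¬(¬(d ∨ b) ∨ ¬(b ∧ d)) = ¬½ = ½
(a ∨ c) ↔ ¬(¬(d ∨ b) ∨ ¬(b ∧ d)) = true ↔ ½ = ½  [1 − |1−½|]

½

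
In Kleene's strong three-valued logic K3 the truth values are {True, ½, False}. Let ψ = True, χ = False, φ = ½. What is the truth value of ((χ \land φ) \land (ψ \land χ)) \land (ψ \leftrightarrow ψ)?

False

χ \land φ = False \land ½ = False
ψ \land χ = True \land False = False
(χ \land φ) \land (ψ \land χ) = False \land False = False
ψ \leftrightarrow ψ = True \leftrightarrow True = True
((χ \land φ) \land (ψ \land χ)) \land (ψ \leftrightarrow ψ) = False \land True = False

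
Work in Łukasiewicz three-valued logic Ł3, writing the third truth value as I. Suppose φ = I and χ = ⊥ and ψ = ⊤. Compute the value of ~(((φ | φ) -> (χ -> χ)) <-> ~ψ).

φ | φ = I | I = I
χ -> χ = ⊥ -> ⊥ = ⊤
(φ | φ) -> (χ -> χ) = I -> ⊤ = ⊤  [min(1, 1−½+1)]
~ψ = ~⊤ = ⊥
((φ | φ) -> (χ -> χ)) <-> ~ψ = ⊤ <-> ⊥ = ⊥
~(((φ | φ) -> (χ -> χ)) <-> ~ψ) = ~⊥ = ⊤

⊤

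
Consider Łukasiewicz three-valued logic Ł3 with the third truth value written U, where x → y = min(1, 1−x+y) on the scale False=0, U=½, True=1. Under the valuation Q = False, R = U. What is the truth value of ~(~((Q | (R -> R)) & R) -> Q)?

U

R -> R = U -> U = True
Q | (R -> R) = False | True = True
(Q | (R -> R)) & R = True & U = U
~((Q | (R -> R)) & R) = ~U = U
~((Q | (R -> R)) & R) -> Q = U -> False = U
~(~((Q | (R -> R)) & R) -> Q) = ~U = U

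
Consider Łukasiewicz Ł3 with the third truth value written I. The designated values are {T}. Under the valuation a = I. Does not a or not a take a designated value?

not a = not I = I
not a = not I = I
not a or not a = I or I = I
I ∉ {T}.

No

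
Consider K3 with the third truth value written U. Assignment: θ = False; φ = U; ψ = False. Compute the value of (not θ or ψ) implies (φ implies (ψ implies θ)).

True

not θ = not False = True
not θ or ψ = True or False = True
ψ implies θ = False implies False = True
φ implies (ψ implies θ) = U implies True = True  [not U or True]
(not θ or ψ) implies (φ implies (ψ implies θ)) = True implies True = True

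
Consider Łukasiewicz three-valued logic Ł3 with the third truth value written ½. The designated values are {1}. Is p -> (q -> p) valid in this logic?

Yes

Every assignment of p, q over {1, ½, 0} gives a value in {1}.
In particular, with p=½, q=½: p -> (q -> p) = 1.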